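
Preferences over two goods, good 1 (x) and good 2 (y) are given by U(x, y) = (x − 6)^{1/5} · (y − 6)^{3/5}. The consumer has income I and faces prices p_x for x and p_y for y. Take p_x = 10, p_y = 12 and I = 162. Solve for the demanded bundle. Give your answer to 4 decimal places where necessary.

x* = 6.75, y* = 7.875

Discretionary income = 162 − 6·10 − 6·12 = 30; x* = 6 + 0.25·30/10 = 6.75; y* = 6 + 0.75·30/12 = 7.875.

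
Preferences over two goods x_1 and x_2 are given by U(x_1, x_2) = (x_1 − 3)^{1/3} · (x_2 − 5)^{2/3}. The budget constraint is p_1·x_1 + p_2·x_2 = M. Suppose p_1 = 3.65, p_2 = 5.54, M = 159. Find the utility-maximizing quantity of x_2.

Substituting into the budget: x_1* = 3 + 1/3·(M − 3·p_1 − 5·p_2)/p_1, and x_2* = 5 + 2/3·(…)/p_2.
Discretionary income = 159 − 3·3.65 − 5·5.54 = 120.35; x_2* = 5 + 2/3·120.35/5.54 = 19.4826.

x_2* = 19.4826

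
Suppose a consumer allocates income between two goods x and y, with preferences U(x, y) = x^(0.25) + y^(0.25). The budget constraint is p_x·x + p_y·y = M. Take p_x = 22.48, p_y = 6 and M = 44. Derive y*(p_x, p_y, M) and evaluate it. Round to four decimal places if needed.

From the CES first-order condition, (y/x)^(0.75) = p_x/p_y.
Solve for the ratio: y/x = [p_x/p_y]^(4/3).
Substitute y = (y/x)·x into the budget: x* = M/(p_x + p_y·(y/x)).
Numerically y/x = 5.819157, so x* = 44/(22.48 + 6·5.819157) = 0.7666 and y* = 5.819157·0.7666 = 4.4611.

y* = 4.4611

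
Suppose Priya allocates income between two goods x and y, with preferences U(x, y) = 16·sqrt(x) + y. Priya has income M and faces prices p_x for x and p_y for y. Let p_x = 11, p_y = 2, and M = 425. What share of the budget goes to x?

Utility is quasi-linear in y; the FOC for x is 8/√x = p_x/p_y.
Solve: √x = 8·p_y/p_x, so x*(p_x,p_y) = (8·p_y/p_x)², and y* = (M − p_x·x*)/p_y.
Plugging in: x* = (8·2/11)² = 2.1157, y* = 200.8636.
Expenditure on x: 11·2.1157 = 23.2727; share = 0.0548.

share on x = 0.0548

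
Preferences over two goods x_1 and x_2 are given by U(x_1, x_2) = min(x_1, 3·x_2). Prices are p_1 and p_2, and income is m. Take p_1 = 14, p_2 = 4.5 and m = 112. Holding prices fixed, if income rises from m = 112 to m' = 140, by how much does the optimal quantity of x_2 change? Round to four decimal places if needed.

With perfect complements, no substitution: consume in ratio x_1:x_2 = 3:1.
Budget: p_1·x_1 + p_2·(1/3)·x_1 = m, so (3·p_1 + p_2)·x_1 = 3·m.
Demand: x_1*(p_1,p_2,m) = 3·m/(3·p_1 + p_2), x_2* = m/(3·p_1 + p_2).
Here 3·14 + 4.5 = 46.5, giving x_2* = 2.4086.
At m' = 140: x_2* = 3.0108. Change: 3.0108 − 2.4086 = 0.6022.

Δx_2* = 0.6022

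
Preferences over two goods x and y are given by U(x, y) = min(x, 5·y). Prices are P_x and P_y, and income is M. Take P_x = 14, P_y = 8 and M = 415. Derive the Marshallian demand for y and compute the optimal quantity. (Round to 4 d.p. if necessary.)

With perfect complements, no substitution: consume in ratio x:y = 5:1.
Budget: P_x·x + P_y·(1/5)·x = M, so (5·P_x + P_y)·x = 5·M.
Demand: x*(P_x,P_y,M) = 5·M/(5·P_x + P_y), y* = M/(5·P_x + P_y).
Here 5·14 + 8 = 78, giving y* = 5.3205.

y* = 5.3205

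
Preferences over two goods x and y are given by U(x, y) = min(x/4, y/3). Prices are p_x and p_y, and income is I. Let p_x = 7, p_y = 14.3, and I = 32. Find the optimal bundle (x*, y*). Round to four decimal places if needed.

x* = 1.8054, y* = 1.354

Leontief preferences: the optimum is at the kink where x/4 = y/3, i.e. y = (3/4)·x.
Budget: p_x·x + p_y·(3/4)·x = I, so (4·p_x + 3·p_y)·x = 4·I.
Demand: x*(p_x,p_y,I) = 4·I/(4·p_x + 3·p_y), y* = 3·I/(4·p_x + 3·p_y).
Here 4·7 + 3·14.3 = 70.9, giving x* = 1.8054 and y* = 1.354.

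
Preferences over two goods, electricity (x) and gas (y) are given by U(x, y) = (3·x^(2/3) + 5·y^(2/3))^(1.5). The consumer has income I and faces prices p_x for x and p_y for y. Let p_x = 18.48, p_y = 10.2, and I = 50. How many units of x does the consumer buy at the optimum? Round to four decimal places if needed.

x* = 0.167

From the CES first-order condition, (3/5)·(y/x)^(1/3) = p_x/p_y.
Solve for the ratio: y/x = [(5/3)·p_x/p_y]^(3).
Substitute y = (y/x)·x into the budget: x* = I/(p_x + p_y·(y/x)).
Numerically y/x = 27.53288, so x* = 50/(18.48 + 10.2·27.53288) = 0.167.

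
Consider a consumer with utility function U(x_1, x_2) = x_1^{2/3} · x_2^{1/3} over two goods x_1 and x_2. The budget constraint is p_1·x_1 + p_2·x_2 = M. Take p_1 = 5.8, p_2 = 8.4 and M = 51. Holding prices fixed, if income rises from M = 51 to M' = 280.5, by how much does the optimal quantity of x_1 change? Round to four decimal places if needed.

Δx_1* = 26.3793

Tangency: MRS = 2·x_2/x_1 = p_1/p_2.
So 2/3·p_2·x_2 = 1/3·p_1·x_1; combined with the budget, a share 2/3 of income goes to x_1.
Demand: x_1*(p_1,p_2,M) = 2/3·M/p_1 and x_2* = 1/3·M/p_2.
At p_1=5.8, p_2=8.4, M=51: x_1* = 2/3·51/5.8 = 5.8621.
At M' = 280.5: x_1* = 32.2414. Change: 32.2414 − 5.8621 = 26.3793.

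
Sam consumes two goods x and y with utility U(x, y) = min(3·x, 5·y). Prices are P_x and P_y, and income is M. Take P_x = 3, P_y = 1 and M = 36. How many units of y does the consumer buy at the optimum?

Leontief preferences: the optimum is at the kink where x/5 = y/3, i.e. y = (3/5)·x.
Budget: P_x·x + P_y·(3/5)·x = M, so (5·P_x + 3·P_y)·x = 5·M.
Demand: x*(P_x,P_y,M) = 5·M/(5·P_x + 3·P_y), y* = 3·M/(5·P_x + 3·P_y).
Here 5·3 + 3·1 = 18, giving y* = 6.

y* = 6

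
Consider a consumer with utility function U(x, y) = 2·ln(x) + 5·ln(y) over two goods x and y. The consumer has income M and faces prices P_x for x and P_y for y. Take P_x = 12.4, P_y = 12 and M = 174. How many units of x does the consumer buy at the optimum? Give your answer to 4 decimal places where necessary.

x* = 4.0092

The MRS is (2/5)·y/x. Set MRS = P_x/P_y.
Rearranging, P_y·y = (5/2)·P_x·x. Substituting into the budget gives P_x·x·(1 + (5/2)) = M.
Demand: x*(P_x,P_y,M) = 2/7·M/P_x and y* = 5/7·M/P_y.
At P_x=12.4, P_y=12, M=174: x* = 2/7·174/12.4 = 4.0092.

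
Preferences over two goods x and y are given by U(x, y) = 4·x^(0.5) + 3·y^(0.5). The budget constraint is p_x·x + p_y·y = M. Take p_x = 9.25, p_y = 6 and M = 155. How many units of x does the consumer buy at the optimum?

With the ratio pinned down, the budget gives x* = M/(p_x + p_y·(y/x)) and y* = (y/x)·x*.
Numerically y/x = 1.336914, so x* = 155/(9.25 + 6·1.336914) = 8.9743.

x* = 8.9743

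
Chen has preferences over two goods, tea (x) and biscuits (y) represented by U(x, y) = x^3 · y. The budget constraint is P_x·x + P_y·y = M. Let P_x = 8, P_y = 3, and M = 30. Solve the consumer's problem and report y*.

y* = 2.5

The MRS is 3·y/x. Set MRS = P_x/P_y.
So 3·P_y·y = P_x·x; combined with the budget, a share 0.75 of income goes to x.
Demand: x*(P_x,P_y,M) = 0.75·M/P_x and y* = 0.25·M/P_y.
At P_x=8, P_y=3, M=30: y* = 0.25·30/3 = 2.5.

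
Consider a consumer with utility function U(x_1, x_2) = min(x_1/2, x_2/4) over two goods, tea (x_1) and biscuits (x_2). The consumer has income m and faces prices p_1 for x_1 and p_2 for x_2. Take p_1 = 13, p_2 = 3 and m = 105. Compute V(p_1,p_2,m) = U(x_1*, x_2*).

V = 2.7632

Demand: x_1*(p_1,p_2,m) = 2·m/(2·p_1 + 4·p_2), x_2* = 4·m/(2·p_1 + 4·p_2).
Here 2·13 + 4·3 = 38, giving x_1* = 5.5263 and x_2* = 11.0526.
Utility at the optimum: U(5.5263, 11.0526) = 2.7632.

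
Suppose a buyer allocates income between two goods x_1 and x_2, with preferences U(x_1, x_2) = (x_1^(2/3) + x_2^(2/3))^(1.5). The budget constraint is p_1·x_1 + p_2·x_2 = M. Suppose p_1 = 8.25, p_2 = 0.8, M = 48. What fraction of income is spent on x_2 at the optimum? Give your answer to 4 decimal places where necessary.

share on x_2 = 0.9907

From the CES first-order condition, (x_2/x_1)^(1/3) = p_1/p_2.
Hence x_2/x_1 = (p_1/p_2)^(1/(1/3)), i.e. raised to the 3 power.
With the ratio pinned down, the budget gives x_1* = M/(p_1 + p_2·(x_2/x_1)) and x_2* = (x_2/x_1)·x_1*.
Numerically x_2/x_1 = 1096.710205, so x_1* = 48/(8.25 + 0.8·1096.710205) = 0.0542 and x_2* = 1096.710205·0.0542 = 59.4411.
Expenditure on x_2: 0.8·59.4411 = 47.5529; share = 0.9907.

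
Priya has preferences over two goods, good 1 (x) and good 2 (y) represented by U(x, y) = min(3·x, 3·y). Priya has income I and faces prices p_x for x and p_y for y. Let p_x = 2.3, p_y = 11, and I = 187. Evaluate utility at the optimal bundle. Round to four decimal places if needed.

V = 42.1805

With perfect complements, no substitution: consume in ratio x:y = 3:3.
Budget: p_x·x + p_y·x = I, so (3·p_x + 3·p_y)·x = 3·I.
Demand: x*(p_x,p_y,I) = 3·I/(3·p_x + 3·p_y), y* = 3·I/(3·p_x + 3·p_y).
Here 3·2.3 + 3·11 = 39.9, giving x* = 14.0602 and y* = 14.0602.
Utility at the optimum: U(14.0602, 14.0602) = 42.1805.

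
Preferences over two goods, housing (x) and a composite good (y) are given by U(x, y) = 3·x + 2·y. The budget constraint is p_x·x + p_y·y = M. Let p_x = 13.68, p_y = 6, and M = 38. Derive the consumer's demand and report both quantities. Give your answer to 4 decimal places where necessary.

Linear utility — the consumer picks whichever good has higher MU/price: 3/13.68 = 0.2193 vs 2/6 = 0.3333.
y gives more utility per dollar, so spend all income on y: y* = M/p_y, x* = 0.
Numerically: x* = 0, y* = 6.3333.

x* = 0, y* = 6.3333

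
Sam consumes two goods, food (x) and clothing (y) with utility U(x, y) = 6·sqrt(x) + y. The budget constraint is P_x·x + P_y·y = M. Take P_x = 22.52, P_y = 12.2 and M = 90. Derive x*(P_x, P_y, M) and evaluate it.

x* = 2.6413

Solve: √x = 3·P_y/P_x, so x*(P_x,P_y) = (3·P_y/P_x)², and y* = (M − P_x·x*)/P_y.
Plugging in: x* = (3·12.2/22.52)² = 2.6413.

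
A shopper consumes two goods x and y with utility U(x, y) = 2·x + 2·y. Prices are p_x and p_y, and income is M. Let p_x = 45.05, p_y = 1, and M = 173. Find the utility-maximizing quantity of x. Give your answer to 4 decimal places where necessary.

x* = 0

Perfect substitutes: compare marginal utility per dollar. 2/p_x vs 2/p_y → 0.0444 vs 2.
y gives more utility per dollar, so spend all income on y: y* = M/p_y, x* = 0.
Numerically: x* = 0, y* = 173.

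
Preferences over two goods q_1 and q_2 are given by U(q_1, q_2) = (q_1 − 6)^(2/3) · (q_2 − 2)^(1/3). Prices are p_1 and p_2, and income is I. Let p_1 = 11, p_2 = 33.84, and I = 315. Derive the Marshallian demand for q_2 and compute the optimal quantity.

q_2* = 3.7861

MRS = 2·(q_2−2)/(q_1−6). Tangency with p_1/p_2 gives q_2−2 = (1/2)·(p_1/p_2)·(q_1−6).
After buying the subsistence bundle (6, 2), a share 2/3 of the remaining income goes to q_1: q_1* = 6 + 2/3·(I − 6p_1 − 2p_2)/p_1.
Discretionary income = 315 − 6·11 − 2·33.84 = 181.32; q_2* = 2 + 1/3·181.32/33.84 = 3.7861.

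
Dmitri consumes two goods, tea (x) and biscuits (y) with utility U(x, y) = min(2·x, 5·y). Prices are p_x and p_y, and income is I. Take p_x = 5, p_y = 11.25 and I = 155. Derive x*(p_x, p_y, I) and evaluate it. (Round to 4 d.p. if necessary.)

With perfect complements, no substitution: consume in ratio x:y = 5:2.
Budget: p_x·x + p_y·(2/5)·x = I, so (5·p_x + 2·p_y)·x = 5·I.
Demand: x*(p_x,p_y,I) = 5·I/(5·p_x + 2·p_y), y* = 2·I/(5·p_x + 2·p_y).
Here 5·5 + 2·11.25 = 47.5, giving x* = 16.3158.

x* = 16.3158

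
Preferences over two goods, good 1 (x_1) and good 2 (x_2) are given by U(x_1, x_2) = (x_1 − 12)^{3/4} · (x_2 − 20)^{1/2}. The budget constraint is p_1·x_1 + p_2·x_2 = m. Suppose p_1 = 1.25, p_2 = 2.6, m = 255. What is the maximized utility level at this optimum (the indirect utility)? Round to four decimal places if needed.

This is Cobb-Douglas in (x_1−12, x_2−20): tangency gives 0.75·p_2·(x_2−20) = 0.5·p_1·(x_1−12).
After buying the subsistence bundle (12, 20), a share 0.6 of the remaining income goes to x_1: x_1* = 12 + 0.6·(m − 12p_1 − 20p_2)/p_1.
Discretionary income = 255 − 12·1.25 − 20·2.6 = 188; x_1* = 12 + 0.6·188/1.25 = 102.24; x_2* = 20 + 0.4·188/2.6 = 48.9231.
Utility at the optimum: U(102.24, 48.9231) = 157.4605.

V = 157.4605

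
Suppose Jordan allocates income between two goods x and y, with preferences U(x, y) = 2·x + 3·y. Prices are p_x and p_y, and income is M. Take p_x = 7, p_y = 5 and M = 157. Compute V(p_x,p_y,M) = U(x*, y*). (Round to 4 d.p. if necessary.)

V = 94.2

Perfect substitutes: compare marginal utility per dollar. 2/p_x vs 3/p_y → 0.2857 vs 0.6.
y gives more utility per dollar, so spend all income on y: y* = M/p_y, x* = 0.
Numerically: x* = 0, y* = 31.4.
Utility at the optimum: U(0, 31.4) = 94.2.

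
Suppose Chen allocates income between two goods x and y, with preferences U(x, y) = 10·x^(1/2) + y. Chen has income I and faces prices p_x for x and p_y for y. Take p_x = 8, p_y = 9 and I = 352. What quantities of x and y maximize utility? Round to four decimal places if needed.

x* = 31.6406, y* = 10.9861

MU_x = 5/√x, MU_y = 1. Tangency: 5/√x = p_x/p_y.
Solve: √x = 5·p_y/p_x, so x*(p_x,p_y) = (5·p_y/p_x)², and y* = (I − p_x·x*)/p_y.
Plugging in: x* = (5·9/8)² = 31.6406, y* = 10.9861.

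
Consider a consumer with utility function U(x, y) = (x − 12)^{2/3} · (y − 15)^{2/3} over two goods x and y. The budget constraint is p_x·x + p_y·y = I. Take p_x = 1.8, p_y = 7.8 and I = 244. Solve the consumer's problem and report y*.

y* = 21.7564

MRS = (y−15)/(x−12). Tangency with p_x/p_y gives y−15 = (p_x/p_y)·(x−12).
After buying the subsistence bundle (12, 15), a share 0.5 of the remaining income goes to x: x* = 12 + 0.5·(I − 12p_x − 15p_y)/p_x.
Discretionary income = 244 − 12·1.8 − 15·7.8 = 105.4; y* = 15 + 0.5·105.4/7.8 = 21.7564.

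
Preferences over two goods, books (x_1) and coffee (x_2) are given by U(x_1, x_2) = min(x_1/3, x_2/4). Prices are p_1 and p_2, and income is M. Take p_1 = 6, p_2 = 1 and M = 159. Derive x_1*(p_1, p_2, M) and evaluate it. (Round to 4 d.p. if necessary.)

Leontief preferences: the optimum is at the kink where x_1/3 = x_2/4, i.e. x_2 = (4/3)·x_1.
Budget: p_1·x_1 + p_2·(4/3)·x_1 = M, so (3·p_1 + 4·p_2)·x_1 = 3·M.
Demand: x_1*(p_1,p_2,M) = 3·M/(3·p_1 + 4·p_2), x_2* = 4·M/(3·p_1 + 4·p_2).
Here 3·6 + 4·1 = 22, giving x_1* = 21.6818.

x_1* = 21.6818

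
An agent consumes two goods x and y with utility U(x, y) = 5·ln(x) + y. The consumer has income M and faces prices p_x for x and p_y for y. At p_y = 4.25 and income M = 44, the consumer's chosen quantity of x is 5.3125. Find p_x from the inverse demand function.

Set MRS = p_x/p_y: (5/x)/1 = p_x/p_y.
So x*(p_x,p_y) = 5·p_y/p_x, independent of income; and y* = (M − 5·p_y)/p_y.
Set x* = 5.3125 in the demand function and solve for p_x: p_x = 4.

p_x = 4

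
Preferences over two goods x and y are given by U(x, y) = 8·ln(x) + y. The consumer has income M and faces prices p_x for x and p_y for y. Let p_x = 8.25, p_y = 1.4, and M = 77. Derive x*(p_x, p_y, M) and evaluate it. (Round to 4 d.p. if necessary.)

x* = 1.3576

MU_x = 8/x, MU_y = 1. Tangency: 8/x = p_x/p_y.
So x*(p_x,p_y) = 8·p_y/p_x, independent of income; and y* = (M − 8·p_y)/p_y.
At the given prices: x* = 8·1.4/8.25 = 1.3576.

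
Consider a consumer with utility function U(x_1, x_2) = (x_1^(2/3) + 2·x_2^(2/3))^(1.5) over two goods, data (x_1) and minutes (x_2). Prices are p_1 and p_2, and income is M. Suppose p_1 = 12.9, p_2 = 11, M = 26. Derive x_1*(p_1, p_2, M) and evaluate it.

x_1* = 0.1679

MRS = MU_x_1/MU_x_2 = (1/2)·(x_2/x_1)^(1/3). Set equal to p_1/p_2.
Solve for the ratio: x_2/x_1 = [2·p_1/p_2]^(3).
Substitute x_2 = (x_2/x_1)·x_1 into the budget: x_1* = M/(p_1 + p_2·(x_2/x_1)).
Numerically x_2/x_1 = 12.902714, so x_1* = 26/(12.9 + 11·12.902714) = 0.1679.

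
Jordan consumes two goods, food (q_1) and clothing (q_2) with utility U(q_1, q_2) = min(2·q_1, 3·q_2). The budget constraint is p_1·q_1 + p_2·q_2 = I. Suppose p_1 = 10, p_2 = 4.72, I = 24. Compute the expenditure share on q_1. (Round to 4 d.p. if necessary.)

With perfect complements, no substitution: consume in ratio q_1:q_2 = 3:2.
Budget: p_1·q_1 + p_2·(2/3)·q_1 = I, so (3·p_1 + 2·p_2)·q_1 = 3·I.
Demand: q_1*(p_1,p_2,I) = 3·I/(3·p_1 + 2·p_2), q_2* = 2·I/(3·p_1 + 2·p_2).
Here 3·10 + 2·4.72 = 39.44, giving q_1* = 1.8256 and q_2* = 1.217.
Expenditure on q_1: 10·1.8256 = 18.2556; share = 0.7606.

share on q_1 = 0.7606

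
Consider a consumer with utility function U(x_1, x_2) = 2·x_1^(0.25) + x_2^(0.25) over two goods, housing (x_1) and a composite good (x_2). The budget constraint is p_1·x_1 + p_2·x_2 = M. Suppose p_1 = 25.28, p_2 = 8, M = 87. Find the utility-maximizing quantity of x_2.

x_2* = 4.0023

From the CES first-order condition, 2·(x_2/x_1)^(0.75) = p_1/p_2.
Hence x_2/x_1 = ((1/2)·p_1/p_2)^(1/(0.75)), i.e. raised to the 4/3 power.
Substitute x_2 = (x_2/x_1)·x_1 into the budget: x_1* = M/(p_1 + p_2·(x_2/x_1)).
Numerically x_2/x_1 = 1.840247, so x_1* = 87/(25.28 + 8·1.840247) = 2.1749 and x_2* = 1.840247·2.1749 = 4.0023.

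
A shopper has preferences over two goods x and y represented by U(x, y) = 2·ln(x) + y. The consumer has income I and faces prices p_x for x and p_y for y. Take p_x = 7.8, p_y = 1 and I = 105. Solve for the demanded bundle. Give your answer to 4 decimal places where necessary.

x* = 0.2564, y* = 103

So x*(p_x,p_y) = 2·p_y/p_x, independent of income; and y* = (I − 2·p_y)/p_y.
At the given prices: x* = 2·1/7.8 = 0.2564, and y* = 103.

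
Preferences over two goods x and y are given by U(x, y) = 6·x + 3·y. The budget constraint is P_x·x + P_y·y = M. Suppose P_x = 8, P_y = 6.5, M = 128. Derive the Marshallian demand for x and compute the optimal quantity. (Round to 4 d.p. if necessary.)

Perfect substitutes: compare marginal utility per dollar. 6/P_x vs 3/P_y → 0.75 vs 0.4615.
x gives more utility per dollar, so spend all income on x: x* = M/P_x, y* = 0.
Numerically: x* = 16, y* = 0.

x* = 16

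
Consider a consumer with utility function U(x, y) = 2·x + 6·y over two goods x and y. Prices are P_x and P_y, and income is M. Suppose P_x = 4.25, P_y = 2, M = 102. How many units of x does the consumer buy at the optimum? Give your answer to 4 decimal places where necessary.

x* = 0

Perfect substitutes: compare marginal utility per dollar. 2/P_x vs 6/P_y → 0.4706 vs 3.
y gives more utility per dollar, so spend all income on y: y* = M/P_y, x* = 0.
Numerically: x* = 0, y* = 51.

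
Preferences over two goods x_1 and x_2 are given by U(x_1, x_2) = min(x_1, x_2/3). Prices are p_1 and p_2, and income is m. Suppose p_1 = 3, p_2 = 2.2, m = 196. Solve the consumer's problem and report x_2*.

x_2* = 61.25

Leontief preferences: the optimum is at the kink where x_1/1 = x_2/3, i.e. x_2 = 3·x_1.
Budget: p_1·x_1 + p_2·3·x_1 = m, so (p_1 + 3·p_2)·x_1 = m.
Demand: x_1*(p_1,p_2,m) = m/(p_1 + 3·p_2), x_2* = 3·m/(p_1 + 3·p_2).
Here 3 + 3·2.2 = 9.6, giving x_2* = 61.25.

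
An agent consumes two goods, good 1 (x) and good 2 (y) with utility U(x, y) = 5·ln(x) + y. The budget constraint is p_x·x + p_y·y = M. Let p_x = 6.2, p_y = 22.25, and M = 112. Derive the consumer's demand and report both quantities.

x* = 17.9435, y* = 0.0337

So x*(p_x,p_y) = 5·p_y/p_x, independent of income; and y* = (M − 5·p_y)/p_y.
At the given prices: x* = 5·22.25/6.2 = 17.9435, and y* = 0.0337.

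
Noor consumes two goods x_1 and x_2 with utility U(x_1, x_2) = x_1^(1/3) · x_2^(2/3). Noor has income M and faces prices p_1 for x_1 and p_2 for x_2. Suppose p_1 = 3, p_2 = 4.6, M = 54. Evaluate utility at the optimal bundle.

The MRS is (1/2)·x_2/x_1. Set MRS = p_1/p_2.
So 1/3·p_2·x_2 = 2/3·p_1·x_1; combined with the budget, a share 1/3 of income goes to x_1.
Demand: x_1*(p_1,p_2,M) = 1/3·M/p_1 and x_2* = 2/3·M/p_2.
At p_1=3, p_2=4.6, M=54: x_1* = 1/3·54/3 = 6, x_2* = 7.8261.
Utility at the optimum: U(6, 7.8261) = 7.1628.

V = 7.1628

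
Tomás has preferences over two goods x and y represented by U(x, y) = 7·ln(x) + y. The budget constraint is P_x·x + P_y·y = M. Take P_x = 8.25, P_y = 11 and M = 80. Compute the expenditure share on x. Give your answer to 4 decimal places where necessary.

share on x = 0.9625

Set MRS = P_x/P_y: (7/x)/1 = P_x/P_y.
So x*(P_x,P_y) = 7·P_y/P_x, independent of income; and y* = (M − 7·P_y)/P_y.
At the given prices: x* = 7·11/8.25 = 9.3333, and y* = 0.2727.
Expenditure on x: 8.25·9.3333 = 77; share = 0.9625.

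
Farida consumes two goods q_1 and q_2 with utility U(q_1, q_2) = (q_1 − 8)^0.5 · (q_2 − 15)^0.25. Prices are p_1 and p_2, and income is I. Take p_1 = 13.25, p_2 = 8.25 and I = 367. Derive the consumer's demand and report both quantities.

q_1* = 14.9057, q_2* = 20.5455

Substituting into the budget: q_1* = 8 + 2/3·(I − 8·p_1 − 15·p_2)/p_1, and q_2* = 15 + 1/3·(…)/p_2.
Discretionary income = 367 − 8·13.25 − 15·8.25 = 137.25; q_1* = 8 + 2/3·137.25/13.25 = 14.9057; q_2* = 15 + 1/3·137.25/8.25 = 20.5455.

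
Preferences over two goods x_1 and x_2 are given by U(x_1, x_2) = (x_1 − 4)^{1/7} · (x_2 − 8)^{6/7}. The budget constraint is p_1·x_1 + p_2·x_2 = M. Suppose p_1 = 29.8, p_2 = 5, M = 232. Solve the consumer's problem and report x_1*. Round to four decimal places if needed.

x_1* = 4.349

Discretionary income = 232 − 4·29.8 − 8·5 = 72.8; x_1* = 4 + 1/7·72.8/29.8 = 4.349.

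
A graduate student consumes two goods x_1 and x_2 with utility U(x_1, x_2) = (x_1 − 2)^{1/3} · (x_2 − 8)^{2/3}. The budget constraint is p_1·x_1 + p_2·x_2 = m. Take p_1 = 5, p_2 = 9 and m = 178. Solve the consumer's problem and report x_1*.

x_1* = 8.4

Let x_1' = x_1−2, x_2' = x_2−8. MRS = (1/2)·x_2'/x_1' = p_1/p_2.
After buying the subsistence bundle (2, 8), a share 1/3 of the remaining income goes to x_1: x_1* = 2 + 1/3·(m − 2p_1 − 8p_2)/p_1.
Discretionary income = 178 − 2·5 − 8·9 = 96; x_1* = 2 + 1/3·96/5 = 8.4.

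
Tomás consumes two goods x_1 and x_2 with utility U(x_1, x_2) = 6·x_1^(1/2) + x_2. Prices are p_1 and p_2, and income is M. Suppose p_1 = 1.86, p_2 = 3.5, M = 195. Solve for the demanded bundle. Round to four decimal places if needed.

MU_x_1 = 3/√x_1, MU_x_2 = 1. Tangency: 3/√x_1 = p_1/p_2.
Thus x_1* = (3·p_2/p_1)² — independent of M — with the rest of income spent on x_2.
Plugging in: x_1* = (3·3.5/1.86)² = 31.8678, x_2* = 38.7788.

x_1* = 31.8678, x_2* = 38.7788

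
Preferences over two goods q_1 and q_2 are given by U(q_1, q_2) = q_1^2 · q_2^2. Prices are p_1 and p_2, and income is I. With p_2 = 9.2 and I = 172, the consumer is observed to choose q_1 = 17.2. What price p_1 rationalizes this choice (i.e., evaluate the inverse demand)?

MU_q_1/MU_q_2 = (2·q_2)/(2·q_1); tangency sets this equal to p_1/p_2.
So 2·p_2·q_2 = 2·p_1·q_1; combined with the budget, a share 0.5 of income goes to q_1.
Demand: q_1*(p_1,p_2,I) = 0.5·I/p_1 and q_2* = 0.5·I/p_2.
Set q_1* = 17.2 in the demand function and solve for p_1: p_1 = 5.

p_1 = 5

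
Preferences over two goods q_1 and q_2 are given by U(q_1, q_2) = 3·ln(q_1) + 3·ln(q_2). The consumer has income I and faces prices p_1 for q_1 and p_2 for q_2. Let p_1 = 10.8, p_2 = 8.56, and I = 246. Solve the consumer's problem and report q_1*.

Demand: q_1*(p_1,p_2,I) = 0.5·I/p_1 and q_2* = 0.5·I/p_2.
At p_1=10.8, p_2=8.56, I=246: q_1* = 0.5·246/10.8 = 11.3889.

q_1* = 11.3889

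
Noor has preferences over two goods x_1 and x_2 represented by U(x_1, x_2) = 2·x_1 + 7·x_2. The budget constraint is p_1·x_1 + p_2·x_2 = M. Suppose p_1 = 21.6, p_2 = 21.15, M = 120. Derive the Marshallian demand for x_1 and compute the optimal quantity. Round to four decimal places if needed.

x_1* = 0

Numerically: x_1* = 0, x_2* = 5.6738.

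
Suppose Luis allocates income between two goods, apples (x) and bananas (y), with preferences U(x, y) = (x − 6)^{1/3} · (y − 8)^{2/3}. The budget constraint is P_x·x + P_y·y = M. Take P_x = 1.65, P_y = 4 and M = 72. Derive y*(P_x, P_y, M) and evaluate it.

y* = 13.0167

Discretionary income = 72 − 6·1.65 − 8·4 = 30.1; y* = 8 + 2/3·30.1/4 = 13.0167.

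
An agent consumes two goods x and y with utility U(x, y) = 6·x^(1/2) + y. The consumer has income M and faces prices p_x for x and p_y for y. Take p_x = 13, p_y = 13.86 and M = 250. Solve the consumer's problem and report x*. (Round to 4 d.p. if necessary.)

Set MRS = p_x/p_y: 3·x^(−1/2) = p_x/p_y.
Thus x* = (3·p_y/p_x)² — independent of M — with the rest of income spent on y.
Plugging in: x* = (3·13.86/13)² = 10.2302.

x* = 10.2302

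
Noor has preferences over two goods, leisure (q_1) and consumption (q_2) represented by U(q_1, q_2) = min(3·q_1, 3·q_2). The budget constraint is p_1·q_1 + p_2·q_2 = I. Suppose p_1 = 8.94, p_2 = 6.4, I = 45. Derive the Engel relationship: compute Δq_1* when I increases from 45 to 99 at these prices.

Δq_1* = 3.5202

Leontief preferences: the optimum is at the kink where q_1/3 = q_2/3, i.e. q_2 = q_1.
Budget: p_1·q_1 + p_2·q_1 = I, so (3·p_1 + 3·p_2)·q_1 = 3·I.
Demand: q_1*(p_1,p_2,I) = 3·I/(3·p_1 + 3·p_2), q_2* = 3·I/(3·p_1 + 3·p_2).
Here 3·8.94 + 3·6.4 = 46.02, giving q_1* = 2.9335.
At I' = 99: q_1* = 6.4537. Change: 6.4537 − 2.9335 = 3.5202.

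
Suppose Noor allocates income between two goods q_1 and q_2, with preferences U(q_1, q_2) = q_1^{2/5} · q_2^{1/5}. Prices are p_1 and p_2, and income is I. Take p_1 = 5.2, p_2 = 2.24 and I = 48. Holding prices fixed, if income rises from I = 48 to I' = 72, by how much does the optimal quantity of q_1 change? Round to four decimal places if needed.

Tangency: MRS = 2·q_2/q_1 = p_1/p_2.
Rearranging, p_2·q_2 = (1/2)·p_1·q_1. Substituting into the budget gives p_1·q_1·(1 + (1/2)) = I.
Demand: q_1*(p_1,p_2,I) = 2/3·I/p_1 and q_2* = 1/3·I/p_2.
At p_1=5.2, p_2=2.24, I=48: q_1* = 2/3·48/5.2 = 6.1538.
At I' = 72: q_1* = 9.2308. Change: 9.2308 − 6.1538 = 3.0769.

Δq_1* = 3.0769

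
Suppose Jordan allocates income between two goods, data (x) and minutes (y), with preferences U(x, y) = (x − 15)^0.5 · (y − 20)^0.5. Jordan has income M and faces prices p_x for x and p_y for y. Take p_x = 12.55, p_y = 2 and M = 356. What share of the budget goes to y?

share on y = 0.2918

Discretionary income = 356 − 15·12.55 − 20·2 = 127.75; x* = 15 + 0.5·127.75/12.55 = 20.0896; y* = 20 + 0.5·127.75/2 = 51.9375.
Expenditure on y: 2·51.9375 = 103.875; share = 0.2918.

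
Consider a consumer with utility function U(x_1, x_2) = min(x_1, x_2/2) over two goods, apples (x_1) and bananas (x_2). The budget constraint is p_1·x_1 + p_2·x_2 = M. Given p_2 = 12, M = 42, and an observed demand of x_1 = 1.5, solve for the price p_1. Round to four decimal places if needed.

p_1 = 4

With perfect complements, no substitution: consume in ratio x_1:x_2 = 1:2.
Budget: p_1·x_1 + p_2·2·x_1 = M, so (p_1 + 2·p_2)·x_1 = M.
Demand: x_1*(p_1,p_2,M) = M/(p_1 + 2·p_2), x_2* = 2·M/(p_1 + 2·p_2).
Set x_1* = 1.5 in the demand function and solve for p_1: p_1 = 4.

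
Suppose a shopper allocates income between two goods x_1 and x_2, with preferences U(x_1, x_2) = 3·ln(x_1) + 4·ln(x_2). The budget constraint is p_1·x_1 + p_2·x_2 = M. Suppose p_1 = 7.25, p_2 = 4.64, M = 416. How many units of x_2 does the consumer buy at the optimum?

Demand: x_1*(p_1,p_2,M) = 3/7·M/p_1 and x_2* = 4/7·M/p_2.
At p_1=7.25, p_2=4.64, M=416: x_2* = 4/7·416/4.64 = 51.2315.

x_2* = 51.2315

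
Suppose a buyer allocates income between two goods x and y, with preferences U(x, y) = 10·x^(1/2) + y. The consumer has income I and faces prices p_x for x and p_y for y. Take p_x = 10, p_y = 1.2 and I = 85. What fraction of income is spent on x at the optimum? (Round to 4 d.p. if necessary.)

Utility is quasi-linear in y; the FOC for x is 5/√x = p_x/p_y.
Solve: √x = 5·p_y/p_x, so x*(p_x,p_y) = (5·p_y/p_x)², and y* = (I − p_x·x*)/p_y.
Plugging in: x* = (5·1.2/10)² = 0.36, y* = 67.8333.
Expenditure on x: 10·0.36 = 3.6; share = 0.0424.

share on x = 0.0424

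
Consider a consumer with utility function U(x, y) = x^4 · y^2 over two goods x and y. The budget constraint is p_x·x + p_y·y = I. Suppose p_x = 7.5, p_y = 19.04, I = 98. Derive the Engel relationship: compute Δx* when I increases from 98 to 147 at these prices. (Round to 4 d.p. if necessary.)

Δx* = 4.3556

MU_x/MU_y = (4·y)/(2·x); tangency sets this equal to p_x/p_y.
Rearranging, p_y·y = (1/2)·p_x·x. Substituting into the budget gives p_x·x·(1 + (1/2)) = I.
Demand: x*(p_x,p_y,I) = 2/3·I/p_x and y* = 1/3·I/p_y.
At p_x=7.5, p_y=19.04, I=98: x* = 2/3·98/7.5 = 8.7111.
At I' = 147: x* = 13.0667. Change: 13.0667 − 8.7111 = 4.3556.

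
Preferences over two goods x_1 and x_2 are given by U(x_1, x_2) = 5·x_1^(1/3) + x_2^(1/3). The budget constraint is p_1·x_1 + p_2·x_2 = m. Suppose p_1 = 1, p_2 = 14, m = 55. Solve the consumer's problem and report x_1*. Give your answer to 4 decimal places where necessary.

x_1* = 53.7159

From the CES first-order condition, 5·(x_2/x_1)^(2/3) = p_1/p_2.
Hence x_2/x_1 = ((1/5)·p_1/p_2)^(1/(2/3)), i.e. raised to the 1.5 power.
Substitute x_2 = (x_2/x_1)·x_1 into the budget: x_1* = m/(p_1 + p_2·(x_2/x_1)).
Numerically x_2/x_1 = 0.001707, so x_1* = 55/(1 + 14·0.001707) = 53.7159.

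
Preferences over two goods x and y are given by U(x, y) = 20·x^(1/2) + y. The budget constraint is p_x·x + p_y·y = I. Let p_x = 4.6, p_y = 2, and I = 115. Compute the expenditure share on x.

share on x = 0.7561

MU_x = 10/√x, MU_y = 1. Tangency: 10/√x = p_x/p_y.
Solve: √x = 10·p_y/p_x, so x*(p_x,p_y) = (10·p_y/p_x)², and y* = (I − p_x·x*)/p_y.
Plugging in: x* = (10·2/4.6)² = 18.9036, y* = 14.0217.
Expenditure on x: 4.6·18.9036 = 86.9565; share = 0.7561.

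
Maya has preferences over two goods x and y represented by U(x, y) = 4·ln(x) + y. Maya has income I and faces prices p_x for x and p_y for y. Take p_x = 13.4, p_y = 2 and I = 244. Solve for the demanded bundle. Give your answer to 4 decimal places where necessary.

MU_x = 4/x, MU_y = 1. Tangency: 4/x = p_x/p_y.
So x*(p_x,p_y) = 4·p_y/p_x, independent of income; and y* = (I − 4·p_y)/p_y.
At the given prices: x* = 4·2/13.4 = 0.597, and y* = 118.

x* = 0.597, y* = 118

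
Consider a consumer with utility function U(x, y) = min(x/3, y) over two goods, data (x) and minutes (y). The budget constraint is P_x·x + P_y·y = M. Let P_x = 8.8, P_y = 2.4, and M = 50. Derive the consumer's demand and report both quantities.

Here 3·8.8 + 2.4 = 28.8, giving x* = 5.2083 and y* = 1.7361.

x* = 5.2083, y* = 1.7361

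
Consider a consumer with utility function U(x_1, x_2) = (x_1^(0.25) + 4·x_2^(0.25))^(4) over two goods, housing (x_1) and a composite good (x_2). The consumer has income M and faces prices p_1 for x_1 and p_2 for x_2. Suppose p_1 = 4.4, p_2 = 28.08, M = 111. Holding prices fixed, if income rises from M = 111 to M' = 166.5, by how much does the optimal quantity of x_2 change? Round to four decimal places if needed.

From the CES first-order condition, (1/4)·(x_2/x_1)^(0.75) = p_1/p_2.
Solve for the ratio: x_2/x_1 = [4·p_1/p_2]^(4/3).
Substitute x_2 = (x_2/x_1)·x_1 into the budget: x_1* = M/(p_1 + p_2·(x_2/x_1)).
Numerically x_2/x_1 = 0.536398, so x_1* = 111/(4.4 + 28.08·0.536398) = 5.7034 and x_2* = 0.536398·5.7034 = 3.0593.
At M' = 166.5: x_2* = 4.5889. Change: 4.5889 − 3.0593 = 1.5296.

Δx_2* = 1.5296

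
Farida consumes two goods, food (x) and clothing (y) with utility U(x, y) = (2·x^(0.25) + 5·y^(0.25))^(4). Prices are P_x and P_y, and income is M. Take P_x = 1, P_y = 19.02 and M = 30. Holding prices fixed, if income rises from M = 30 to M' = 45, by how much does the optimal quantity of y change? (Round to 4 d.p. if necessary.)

MRS = MU_x/MU_y = (2/5)·(y/x)^(0.75). Set equal to P_x/P_y.
Solve for the ratio: y/x = [(5/2)·P_x/P_y]^(4/3).
Substitute y = (y/x)·x into the budget: x* = M/(P_x + P_y·(y/x)).
Numerically y/x = 0.06683, so x* = 30/(1 + 19.02·0.06683) = 13.2094 and y* = 0.06683·13.2094 = 0.8828.
At M' = 45: y* = 1.3242. Change: 1.3242 − 0.8828 = 0.4414.

Δy* = 0.4414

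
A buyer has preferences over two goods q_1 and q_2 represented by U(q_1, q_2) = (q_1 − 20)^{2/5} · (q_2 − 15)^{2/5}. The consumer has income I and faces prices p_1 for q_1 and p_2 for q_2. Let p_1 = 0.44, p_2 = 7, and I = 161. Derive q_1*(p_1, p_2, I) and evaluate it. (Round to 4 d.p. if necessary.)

MRS = (q_2−15)/(q_1−20). Tangency with p_1/p_2 gives q_2−15 = (p_1/p_2)·(q_1−20).
Substituting into the budget: q_1* = 20 + 0.5·(I − 20·p_1 − 15·p_2)/p_1, and q_2* = 15 + 0.5·(…)/p_2.
Discretionary income = 161 − 20·0.44 − 15·7 = 47.2; q_1* = 20 + 0.5·47.2/0.44 = 73.6364.

q_1* = 73.6364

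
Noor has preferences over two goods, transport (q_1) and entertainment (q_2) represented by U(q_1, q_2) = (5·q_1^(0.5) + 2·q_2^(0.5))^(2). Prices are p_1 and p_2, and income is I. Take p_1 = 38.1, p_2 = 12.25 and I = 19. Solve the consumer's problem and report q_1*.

q_1* = 0.333

With the ratio pinned down, the budget gives q_1* = I/(p_1 + p_2·(q_2/q_1)) and q_2* = (q_2/q_1)·q_1*.
Numerically q_2/q_1 = 1.547739, so q_1* = 19/(38.1 + 12.25·1.547739) = 0.333.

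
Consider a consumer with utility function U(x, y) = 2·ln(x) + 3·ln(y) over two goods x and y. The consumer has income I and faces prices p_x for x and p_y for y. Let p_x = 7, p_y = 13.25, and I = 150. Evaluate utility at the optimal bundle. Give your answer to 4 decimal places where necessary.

MU_x/MU_y = (2·y)/(3·x); tangency sets this equal to p_x/p_y.
Rearranging, p_y·y = (3/2)·p_x·x. Substituting into the budget gives p_x·x·(1 + (3/2)) = I.
Demand: x*(p_x,p_y,I) = 0.4·I/p_x and y* = 0.6·I/p_y.
At p_x=7, p_y=13.25, I=150: x* = 0.4·150/7 = 8.5714, y* = 6.7925.
Utility at the optimum: U(8.5714, 6.7925) = 10.0443.

V = 10.0443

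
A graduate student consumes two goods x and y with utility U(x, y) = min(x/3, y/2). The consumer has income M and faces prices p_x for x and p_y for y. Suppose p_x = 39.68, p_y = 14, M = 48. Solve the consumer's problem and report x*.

Leontief preferences: the optimum is at the kink where x/3 = y/2, i.e. y = (2/3)·x.
Budget: p_x·x + p_y·(2/3)·x = M, so (3·p_x + 2·p_y)·x = 3·M.
Demand: x*(p_x,p_y,M) = 3·M/(3·p_x + 2·p_y), y* = 2·M/(3·p_x + 2·p_y).
Here 3·39.68 + 2·14 = 147.04, giving x* = 0.9793.

x* = 0.9793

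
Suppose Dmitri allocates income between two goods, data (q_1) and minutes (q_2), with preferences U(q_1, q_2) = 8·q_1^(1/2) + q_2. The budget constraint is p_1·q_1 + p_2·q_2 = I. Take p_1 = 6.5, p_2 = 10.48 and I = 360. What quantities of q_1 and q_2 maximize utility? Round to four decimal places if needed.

q_1* = 41.5926, q_2* = 8.5542

MU_q_1 = 4/√q_1, MU_q_2 = 1. Tangency: 4/√q_1 = p_1/p_2.
Solve: √q_1 = 4·p_2/p_1, so q_1*(p_1,p_2) = (4·p_2/p_1)², and q_2* = (I − p_1·q_1*)/p_2.
Plugging in: q_1* = (4·10.48/6.5)² = 41.5926, q_2* = 8.5542.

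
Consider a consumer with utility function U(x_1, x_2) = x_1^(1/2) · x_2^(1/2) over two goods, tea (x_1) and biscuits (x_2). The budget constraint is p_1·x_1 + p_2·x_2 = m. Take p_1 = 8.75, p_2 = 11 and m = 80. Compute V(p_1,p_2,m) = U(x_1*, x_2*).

Demand: x_1*(p_1,p_2,m) = 0.5·m/p_1 and x_2* = 0.5·m/p_2.
At p_1=8.75, p_2=11, m=80: x_1* = 0.5·80/8.75 = 4.5714, x_2* = 3.6364.
Utility at the optimum: U(4.5714, 3.6364) = 4.0772.

V = 4.0772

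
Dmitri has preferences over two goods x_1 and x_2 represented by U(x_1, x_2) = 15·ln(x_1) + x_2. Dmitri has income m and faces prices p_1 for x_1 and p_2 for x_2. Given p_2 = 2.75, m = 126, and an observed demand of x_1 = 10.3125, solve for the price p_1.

Set MRS = p_1/p_2: (15/x_1)/1 = p_1/p_2.
So x_1*(p_1,p_2) = 15·p_2/p_1, independent of income; and x_2* = (m − 15·p_2)/p_2.
Set x_1* = 10.3125 in the demand function and solve for p_1: p_1 = 4.

p_1 = 4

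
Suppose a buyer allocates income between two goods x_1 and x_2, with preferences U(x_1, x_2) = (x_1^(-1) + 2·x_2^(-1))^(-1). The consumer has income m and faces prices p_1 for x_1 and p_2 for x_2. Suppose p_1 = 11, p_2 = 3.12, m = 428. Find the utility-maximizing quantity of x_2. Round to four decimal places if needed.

With the ratio pinned down, the budget gives x_1* = m/(p_1 + p_2·(x_2/x_1)) and x_2* = (x_2/x_1)·x_1*.
Numerically x_2/x_1 = 2.655425, so x_1* = 428/(11 + 3.12·2.655425) = 22.1935 and x_2* = 2.655425·22.1935 = 58.9332.

x_2* = 58.9332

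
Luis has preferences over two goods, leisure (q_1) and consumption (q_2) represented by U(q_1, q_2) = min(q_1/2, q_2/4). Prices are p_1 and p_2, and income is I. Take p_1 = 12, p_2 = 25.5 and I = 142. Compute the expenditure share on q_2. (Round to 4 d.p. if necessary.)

Leontief preferences: the optimum is at the kink where q_1/2 = q_2/4, i.e. q_2 = 2·q_1.
Budget: p_1·q_1 + p_2·2·q_1 = I, so (2·p_1 + 4·p_2)·q_1 = 2·I.
Demand: q_1*(p_1,p_2,I) = 2·I/(2·p_1 + 4·p_2), q_2* = 4·I/(2·p_1 + 4·p_2).
Here 2·12 + 4·25.5 = 126, giving q_1* = 2.254 and q_2* = 4.5079.
Expenditure on q_2: 25.5·4.5079 = 114.9524; share = 0.8095.

share on q_2 = 0.8095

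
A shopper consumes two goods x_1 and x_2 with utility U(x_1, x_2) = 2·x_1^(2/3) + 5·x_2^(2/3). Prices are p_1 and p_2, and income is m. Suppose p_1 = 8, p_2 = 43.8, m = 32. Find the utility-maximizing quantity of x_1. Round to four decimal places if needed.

x_1* = 2.6294

MU_x_1 ∝ 2·x_1^(-1/3), MU_x_2 ∝ 5·x_2^(-1/3), so MRS = (2/5)·(x_2/x_1)^(1/3) = p_1/p_2.
Hence x_2/x_1 = ((5/2)·p_1/p_2)^(1/(1/3)), i.e. raised to the 3 power.
With the ratio pinned down, the budget gives x_1* = m/(p_1 + p_2·(x_2/x_1)) and x_2* = (x_2/x_1)·x_1*.
Numerically x_2/x_1 = 0.095207, so x_1* = 32/(8 + 43.8·0.095207) = 2.6294.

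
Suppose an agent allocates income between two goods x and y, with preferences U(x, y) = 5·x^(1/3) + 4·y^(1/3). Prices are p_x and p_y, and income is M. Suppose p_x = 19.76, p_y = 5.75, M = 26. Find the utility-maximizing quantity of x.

x* = 0.5656

Substitute y = (y/x)·x into the budget: x* = M/(p_x + p_y·(y/x)).
Numerically y/x = 4.558413, so x* = 26/(19.76 + 5.75·4.558413) = 0.5656.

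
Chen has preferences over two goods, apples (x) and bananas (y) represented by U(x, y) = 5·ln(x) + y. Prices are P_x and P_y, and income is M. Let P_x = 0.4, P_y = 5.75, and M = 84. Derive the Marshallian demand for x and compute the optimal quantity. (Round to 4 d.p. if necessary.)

x* = 71.875

Set MRS = P_x/P_y: (5/x)/1 = P_x/P_y.
So x*(P_x,P_y) = 5·P_y/P_x, independent of income; and y* = (M − 5·P_y)/P_y.
At the given prices: x* = 5·5.75/0.4 = 71.875.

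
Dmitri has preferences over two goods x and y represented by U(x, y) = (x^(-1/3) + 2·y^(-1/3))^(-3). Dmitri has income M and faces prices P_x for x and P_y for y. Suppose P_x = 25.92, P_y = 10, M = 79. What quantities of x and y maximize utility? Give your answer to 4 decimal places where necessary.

x* = 1.3106, y* = 4.5028

From the CES first-order condition, (1/2)·(y/x)^(4/3) = P_x/P_y.
Hence y/x = (2·P_x/P_y)^(1/(4/3)), i.e. raised to the 0.75 power.
Substitute y = (y/x)·x into the budget: x* = M/(P_x + P_y·(y/x)).
Numerically y/x = 3.43557, so x* = 79/(25.92 + 10·3.43557) = 1.3106 and y* = 3.43557·1.3106 = 4.5028.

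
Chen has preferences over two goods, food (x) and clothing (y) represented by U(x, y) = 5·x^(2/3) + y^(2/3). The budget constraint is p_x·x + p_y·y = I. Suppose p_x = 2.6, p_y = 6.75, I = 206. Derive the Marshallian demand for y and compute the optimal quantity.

y* = 0.0362

MU_x ∝ 5·x^(-1/3), MU_y ∝ y^(-1/3), so MRS = 5·(y/x)^(1/3) = p_x/p_y.
Solve for the ratio: y/x = [(1/5)·p_x/p_y]^(3).
Substitute y = (y/x)·x into the budget: x* = I/(p_x + p_y·(y/x)).
Numerically y/x = 0.000457, so x* = 206/(2.6 + 6.75·0.000457) = 79.1368 and y* = 0.000457·79.1368 = 0.0362.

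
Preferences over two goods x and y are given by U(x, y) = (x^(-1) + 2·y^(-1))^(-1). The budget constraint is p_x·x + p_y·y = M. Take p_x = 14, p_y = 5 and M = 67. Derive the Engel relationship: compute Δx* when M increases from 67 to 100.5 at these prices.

Δx* = 1.2968

MRS = MU_x/MU_y = (1/2)·(y/x)^(2). Set equal to p_x/p_y.
Hence y/x = (2·p_x/p_y)^(1/(2)), i.e. raised to the 0.5 power.
With the ratio pinned down, the budget gives x* = M/(p_x + p_y·(y/x)) and y* = (y/x)·x*.
Numerically y/x = 2.366432, so x* = 67/(14 + 5·2.366432) = 2.5937.
At M' = 100.5: x* = 3.8905. Change: 3.8905 − 2.5937 = 1.2968.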